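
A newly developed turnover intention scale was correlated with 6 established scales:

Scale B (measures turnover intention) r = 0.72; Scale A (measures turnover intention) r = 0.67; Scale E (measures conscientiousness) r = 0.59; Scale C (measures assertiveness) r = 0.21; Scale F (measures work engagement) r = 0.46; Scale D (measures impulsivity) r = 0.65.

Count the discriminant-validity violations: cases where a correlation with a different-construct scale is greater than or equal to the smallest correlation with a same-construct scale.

0

Convergent (same construct = turnover intention): Scale B, Scale A.
Smallest convergent = 0.67. Discriminant values: 0.59, 0.21, 0.46, 0.65; count ≥ 0.67 → 0.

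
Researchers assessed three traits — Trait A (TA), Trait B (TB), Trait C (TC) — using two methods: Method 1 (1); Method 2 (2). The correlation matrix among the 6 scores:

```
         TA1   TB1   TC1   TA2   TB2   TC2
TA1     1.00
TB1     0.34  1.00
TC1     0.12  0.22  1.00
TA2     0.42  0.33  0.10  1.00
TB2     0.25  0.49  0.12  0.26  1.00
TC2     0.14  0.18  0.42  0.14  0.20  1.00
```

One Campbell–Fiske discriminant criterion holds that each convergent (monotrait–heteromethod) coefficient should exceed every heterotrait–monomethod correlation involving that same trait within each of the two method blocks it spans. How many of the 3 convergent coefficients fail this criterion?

0

Each convergent coefficient versus the relevant comparison correlations:
TA (methods 1·2): 0.42 vs {0.34, 0.26, 0.12, 0.14} → pass.
TB (methods 1·2): 0.49 vs {0.34, 0.26, 0.22, 0.20} → pass.
TC (methods 1·2): 0.42 vs {0.12, 0.14, 0.22, 0.20} → pass.
0 of 3 fail.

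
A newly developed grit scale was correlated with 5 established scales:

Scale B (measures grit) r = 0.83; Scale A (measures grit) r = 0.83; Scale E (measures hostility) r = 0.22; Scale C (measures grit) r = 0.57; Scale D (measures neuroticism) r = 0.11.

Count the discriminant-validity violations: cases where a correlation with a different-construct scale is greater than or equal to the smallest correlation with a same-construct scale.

Convergent (same construct = grit): Scale B, Scale A, Scale C.
Smallest convergent = 0.57. Discriminant values: 0.22, 0.11; count ≥ 0.57 → 0.

0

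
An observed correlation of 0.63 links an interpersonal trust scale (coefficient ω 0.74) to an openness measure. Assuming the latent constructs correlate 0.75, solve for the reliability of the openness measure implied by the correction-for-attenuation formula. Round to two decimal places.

r_true = r_obs / √(r_xx · r_yy) ⇒ 0.75 = 0.63 / √(0.74 · r_yy).
√(0.74 · r_yy) = 0.63 / 0.75 = 0.8400; 0.74 · r_yy = 0.7056; r_yy = 0.7056 / 0.74 ≈ 0.95.

0.95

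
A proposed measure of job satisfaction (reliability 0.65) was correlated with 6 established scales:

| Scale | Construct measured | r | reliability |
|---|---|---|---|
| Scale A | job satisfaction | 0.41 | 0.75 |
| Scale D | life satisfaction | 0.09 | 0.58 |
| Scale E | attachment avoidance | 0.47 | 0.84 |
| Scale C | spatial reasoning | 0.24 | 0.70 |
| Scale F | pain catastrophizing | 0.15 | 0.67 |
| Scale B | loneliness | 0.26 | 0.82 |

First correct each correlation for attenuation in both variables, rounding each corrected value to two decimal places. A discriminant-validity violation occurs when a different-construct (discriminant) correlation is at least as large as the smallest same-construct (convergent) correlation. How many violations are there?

Disattenuated r (r / √(r_scale · r_new)):
  Scale A (conv): 0.41 / √(0.75·0.65) = 0.59
  Scale D (disc): 0.09 / √(0.58·0.65) = 0.15
  Scale E (disc): 0.47 / √(0.84·0.65) = 0.64
  Scale C (disc): 0.24 / √(0.70·0.65) = 0.36
  Scale F (disc): 0.15 / √(0.67·0.65) = 0.23
  Scale B (disc): 0.26 / √(0.82·0.65) = 0.36
Smallest convergent = 0.59. Discriminant values: 0.15, 0.64, 0.36, 0.23, 0.36; count ≥ 0.59 → 1.

1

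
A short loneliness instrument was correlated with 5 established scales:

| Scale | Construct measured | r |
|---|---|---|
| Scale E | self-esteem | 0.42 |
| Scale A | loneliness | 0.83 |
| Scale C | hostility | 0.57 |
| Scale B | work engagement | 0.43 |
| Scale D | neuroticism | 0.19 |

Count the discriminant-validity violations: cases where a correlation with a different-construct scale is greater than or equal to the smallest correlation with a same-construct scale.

Convergent (same construct = loneliness): Scale A.
Smallest convergent = 0.83. Discriminant values: 0.42, 0.57, 0.43, 0.19; count ≥ 0.83 → 0.

0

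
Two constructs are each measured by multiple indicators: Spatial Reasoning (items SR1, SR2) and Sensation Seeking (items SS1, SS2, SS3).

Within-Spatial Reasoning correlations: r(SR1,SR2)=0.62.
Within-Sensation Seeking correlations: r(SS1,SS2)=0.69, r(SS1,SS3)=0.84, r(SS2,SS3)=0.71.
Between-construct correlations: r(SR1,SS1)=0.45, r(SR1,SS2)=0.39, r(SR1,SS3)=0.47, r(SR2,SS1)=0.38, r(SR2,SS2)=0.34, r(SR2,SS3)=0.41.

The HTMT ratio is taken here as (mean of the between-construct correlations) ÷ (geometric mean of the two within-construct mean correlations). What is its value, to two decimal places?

Mean between = 2.44/6 = 0.4067.
Mean within-SR = 0.62/1 = 0.6200; mean within-SS = 2.24/3 = 0.7467.
Geometric mean = √(0.6200 × 0.7467) = 0.6804.
HTMT = 0.4067 / 0.6804 = 0.60.

0.60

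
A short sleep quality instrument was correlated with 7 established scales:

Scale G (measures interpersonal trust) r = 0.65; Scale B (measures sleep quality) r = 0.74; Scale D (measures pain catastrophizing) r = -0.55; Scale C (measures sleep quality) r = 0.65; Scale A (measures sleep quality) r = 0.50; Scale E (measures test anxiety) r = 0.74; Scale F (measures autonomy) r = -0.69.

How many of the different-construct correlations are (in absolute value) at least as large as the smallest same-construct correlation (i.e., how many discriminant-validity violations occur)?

4

Convergent (same construct = sleep quality): Scale B, Scale C, Scale A.
Smallest convergent = 0.50. Discriminant |r|: 0.65, 0.55, 0.74, 0.69; count ≥ 0.50 → 4.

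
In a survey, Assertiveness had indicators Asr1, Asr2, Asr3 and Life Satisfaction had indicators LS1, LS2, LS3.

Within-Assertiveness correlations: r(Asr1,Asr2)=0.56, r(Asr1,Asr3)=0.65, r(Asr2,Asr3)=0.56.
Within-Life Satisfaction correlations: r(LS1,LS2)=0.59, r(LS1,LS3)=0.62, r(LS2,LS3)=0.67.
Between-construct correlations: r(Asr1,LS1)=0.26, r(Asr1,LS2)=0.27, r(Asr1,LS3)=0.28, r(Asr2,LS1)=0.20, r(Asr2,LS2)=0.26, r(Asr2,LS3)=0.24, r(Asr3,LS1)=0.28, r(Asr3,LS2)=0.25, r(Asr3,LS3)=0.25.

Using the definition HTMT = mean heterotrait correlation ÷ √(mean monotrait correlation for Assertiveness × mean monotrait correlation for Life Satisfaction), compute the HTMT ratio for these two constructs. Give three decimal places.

0.418

Between-construct mean = 2.29/9 = 0.2544.
Mean within-Asr = 1.77/3 = 0.5900; mean within-LS = 1.88/3 = 0.6267.
Geometric mean = √(0.5900 × 0.6267) = 0.6081.
HTMT = 0.2544 / 0.6081 = 0.418.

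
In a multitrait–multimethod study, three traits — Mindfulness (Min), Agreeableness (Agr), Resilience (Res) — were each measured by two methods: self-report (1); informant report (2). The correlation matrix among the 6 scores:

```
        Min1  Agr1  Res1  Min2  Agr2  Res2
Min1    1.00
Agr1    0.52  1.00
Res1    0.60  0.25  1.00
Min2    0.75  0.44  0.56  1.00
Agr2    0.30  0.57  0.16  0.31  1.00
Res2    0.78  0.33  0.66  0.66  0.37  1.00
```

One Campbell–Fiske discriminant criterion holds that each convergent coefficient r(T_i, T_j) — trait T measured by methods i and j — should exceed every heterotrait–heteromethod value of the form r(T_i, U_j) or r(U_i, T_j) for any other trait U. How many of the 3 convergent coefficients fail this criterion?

Convergent coefficients and their comparison sets:
Min (methods 1·2): 0.75 vs {0.30, 0.44, 0.78, 0.56} → fail.
Agr (methods 1·2): 0.57 vs {0.44, 0.30, 0.33, 0.16} → pass.
Res (methods 1·2): 0.66 vs {0.56, 0.78, 0.16, 0.33} → fail.
2 of 3 fail.

2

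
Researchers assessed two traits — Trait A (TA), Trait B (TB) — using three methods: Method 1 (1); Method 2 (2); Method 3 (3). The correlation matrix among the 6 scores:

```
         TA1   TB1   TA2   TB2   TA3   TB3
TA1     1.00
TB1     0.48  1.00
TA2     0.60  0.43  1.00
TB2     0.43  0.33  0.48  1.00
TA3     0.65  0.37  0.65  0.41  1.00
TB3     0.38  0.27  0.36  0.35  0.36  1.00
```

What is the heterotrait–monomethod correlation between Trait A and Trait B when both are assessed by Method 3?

Different traits, same method: r(TA3, TB3) = 0.36.

0.36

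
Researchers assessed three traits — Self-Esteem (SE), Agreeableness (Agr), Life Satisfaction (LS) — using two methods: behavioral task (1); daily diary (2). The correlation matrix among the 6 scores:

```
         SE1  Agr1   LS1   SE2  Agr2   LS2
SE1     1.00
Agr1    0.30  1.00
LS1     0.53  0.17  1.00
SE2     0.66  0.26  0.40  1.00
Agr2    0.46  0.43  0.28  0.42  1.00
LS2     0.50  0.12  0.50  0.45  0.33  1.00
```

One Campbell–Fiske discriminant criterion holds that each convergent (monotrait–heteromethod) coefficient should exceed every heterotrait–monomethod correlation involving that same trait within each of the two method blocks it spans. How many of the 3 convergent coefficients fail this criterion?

Checking each validity diagonal entry against its comparison values:
SE (methods 1·2): 0.66 vs {0.30, 0.42, 0.53, 0.45} → pass.
Agr (methods 1·2): 0.43 vs {0.30, 0.42, 0.17, 0.33} → pass.
LS (methods 1·2): 0.50 vs {0.53, 0.45, 0.17, 0.33} → fail.
1 of 3 fail.

1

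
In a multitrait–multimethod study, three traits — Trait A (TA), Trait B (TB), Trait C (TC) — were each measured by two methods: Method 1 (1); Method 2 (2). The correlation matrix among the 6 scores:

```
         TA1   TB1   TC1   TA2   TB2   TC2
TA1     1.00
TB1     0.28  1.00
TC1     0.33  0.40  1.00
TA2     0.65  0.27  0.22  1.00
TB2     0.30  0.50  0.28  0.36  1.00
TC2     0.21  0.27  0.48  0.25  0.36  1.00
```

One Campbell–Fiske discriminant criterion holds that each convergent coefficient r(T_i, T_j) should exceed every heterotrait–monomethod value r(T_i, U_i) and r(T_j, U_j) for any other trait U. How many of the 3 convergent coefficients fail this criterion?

Convergent coefficients and their comparison sets:
TA (methods 1·2): 0.65 vs {0.28, 0.36, 0.33, 0.25} → pass.
TB (methods 1·2): 0.50 vs {0.28, 0.36, 0.40, 0.36} → pass.
TC (methods 1·2): 0.48 vs {0.33, 0.25, 0.40, 0.36} → pass.
0 of 3 fail.

0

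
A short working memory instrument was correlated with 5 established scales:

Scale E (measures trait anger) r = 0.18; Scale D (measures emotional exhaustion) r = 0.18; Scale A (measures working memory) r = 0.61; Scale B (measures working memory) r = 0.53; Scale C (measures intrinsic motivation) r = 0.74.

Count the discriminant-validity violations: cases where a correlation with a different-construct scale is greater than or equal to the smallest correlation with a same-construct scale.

Convergent (same construct = working memory): Scale A, Scale B.
Smallest convergent = 0.53. Discriminant values: 0.18, 0.18, 0.74; count ≥ 0.53 → 1.

1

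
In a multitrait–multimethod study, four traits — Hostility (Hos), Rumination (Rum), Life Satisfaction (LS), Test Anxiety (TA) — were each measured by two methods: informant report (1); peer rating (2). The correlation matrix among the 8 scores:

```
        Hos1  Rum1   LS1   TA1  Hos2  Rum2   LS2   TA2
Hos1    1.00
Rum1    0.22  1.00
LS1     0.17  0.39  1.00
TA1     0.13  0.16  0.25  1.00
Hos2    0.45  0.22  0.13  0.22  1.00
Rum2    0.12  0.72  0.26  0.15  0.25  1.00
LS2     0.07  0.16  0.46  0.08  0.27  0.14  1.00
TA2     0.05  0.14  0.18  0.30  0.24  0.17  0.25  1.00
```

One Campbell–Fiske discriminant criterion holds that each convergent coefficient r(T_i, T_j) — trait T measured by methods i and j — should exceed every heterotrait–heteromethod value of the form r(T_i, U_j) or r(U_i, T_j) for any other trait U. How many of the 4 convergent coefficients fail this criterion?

0

Convergent coefficients and their comparison sets:
Hos (methods 1·2): 0.45 vs {0.12, 0.22, 0.07, 0.13, 0.05, 0.22} → pass.
Rum (methods 1·2): 0.72 vs {0.22, 0.12, 0.16, 0.26, 0.14, 0.15} → pass.
LS (methods 1·2): 0.46 vs {0.13, 0.07, 0.26, 0.16, 0.18, 0.08} → pass.
TA (methods 1·2): 0.30 vs {0.22, 0.05, 0.15, 0.14, 0.08, 0.18} → pass.
0 of 4 fail.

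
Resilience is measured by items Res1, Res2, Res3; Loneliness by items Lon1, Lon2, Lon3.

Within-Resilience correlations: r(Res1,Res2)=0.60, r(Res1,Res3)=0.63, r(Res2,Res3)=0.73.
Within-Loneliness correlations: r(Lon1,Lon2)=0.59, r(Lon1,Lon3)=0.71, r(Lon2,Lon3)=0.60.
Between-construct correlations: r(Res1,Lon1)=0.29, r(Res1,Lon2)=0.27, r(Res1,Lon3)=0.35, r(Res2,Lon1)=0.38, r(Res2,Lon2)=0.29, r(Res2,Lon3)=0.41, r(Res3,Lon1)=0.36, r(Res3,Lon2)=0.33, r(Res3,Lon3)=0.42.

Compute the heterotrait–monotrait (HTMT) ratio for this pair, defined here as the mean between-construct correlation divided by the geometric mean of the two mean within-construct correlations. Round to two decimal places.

Between-construct mean = 3.10/9 = 0.3444.
Mean within-Res = 1.96/3 = 0.6533; mean within-Lon = 1.90/3 = 0.6333.
Geometric mean = √(0.6533 × 0.6333) = 0.6432.
HTMT = 0.3444 / 0.6432 = 0.54.

0.54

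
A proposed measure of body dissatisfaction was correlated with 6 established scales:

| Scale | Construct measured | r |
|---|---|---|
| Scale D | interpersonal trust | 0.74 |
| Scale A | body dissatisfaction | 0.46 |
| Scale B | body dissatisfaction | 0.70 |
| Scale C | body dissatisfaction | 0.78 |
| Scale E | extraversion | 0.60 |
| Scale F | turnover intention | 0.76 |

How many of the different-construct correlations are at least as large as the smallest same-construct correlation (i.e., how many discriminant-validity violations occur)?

3

Convergent (same construct = body dissatisfaction): Scale A, Scale B, Scale C.
Smallest convergent = 0.46. Discriminant values: 0.74, 0.60, 0.76; count ≥ 0.46 → 3.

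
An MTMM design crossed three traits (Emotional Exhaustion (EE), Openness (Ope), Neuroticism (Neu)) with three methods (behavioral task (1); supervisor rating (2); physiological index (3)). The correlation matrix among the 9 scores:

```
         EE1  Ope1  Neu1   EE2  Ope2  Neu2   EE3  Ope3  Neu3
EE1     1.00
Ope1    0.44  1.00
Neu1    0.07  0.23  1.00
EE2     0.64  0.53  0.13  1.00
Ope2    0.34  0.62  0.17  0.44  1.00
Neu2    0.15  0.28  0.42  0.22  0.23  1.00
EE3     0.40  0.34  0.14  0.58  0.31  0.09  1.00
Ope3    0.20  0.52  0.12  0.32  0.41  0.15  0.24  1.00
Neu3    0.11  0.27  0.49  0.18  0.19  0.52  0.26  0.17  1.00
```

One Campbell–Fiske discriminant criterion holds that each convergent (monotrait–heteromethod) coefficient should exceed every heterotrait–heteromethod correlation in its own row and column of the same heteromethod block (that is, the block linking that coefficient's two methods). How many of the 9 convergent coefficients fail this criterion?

0

Convergent coefficients and their comparison sets:
EE (methods 1·2): 0.64 vs {0.34, 0.53, 0.15, 0.13} → pass.
EE (methods 1·3): 0.40 vs {0.20, 0.34, 0.11, 0.14} → pass.
EE (methods 2·3): 0.58 vs {0.32, 0.31, 0.18, 0.09} → pass.
Ope (methods 1·2): 0.62 vs {0.53, 0.34, 0.28, 0.17} → pass.
Ope (methods 1·3): 0.52 vs {0.34, 0.20, 0.27, 0.12} → pass.
Ope (methods 2·3): 0.41 vs {0.31, 0.32, 0.19, 0.15} → pass.
Neu (methods 1·2): 0.42 vs {0.13, 0.15, 0.17, 0.28} → pass.
Neu (methods 1·3): 0.49 vs {0.14, 0.11, 0.12, 0.27} → pass.
Neu (methods 2·3): 0.52 vs {0.09, 0.18, 0.15, 0.19} → pass.
0 of 9 fail.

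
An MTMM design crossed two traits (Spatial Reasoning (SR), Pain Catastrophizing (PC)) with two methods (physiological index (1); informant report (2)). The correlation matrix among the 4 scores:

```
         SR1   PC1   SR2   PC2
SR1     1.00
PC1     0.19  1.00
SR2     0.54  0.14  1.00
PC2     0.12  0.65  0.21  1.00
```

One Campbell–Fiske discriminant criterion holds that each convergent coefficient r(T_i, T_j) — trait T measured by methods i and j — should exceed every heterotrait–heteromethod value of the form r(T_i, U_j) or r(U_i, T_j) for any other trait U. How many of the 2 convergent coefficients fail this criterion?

0

Checking each validity diagonal entry against its comparison values:
SR (methods 1·2): 0.54 vs {0.12, 0.14} → pass.
PC (methods 1·2): 0.65 vs {0.14, 0.12} → pass.
0 of 2 fail.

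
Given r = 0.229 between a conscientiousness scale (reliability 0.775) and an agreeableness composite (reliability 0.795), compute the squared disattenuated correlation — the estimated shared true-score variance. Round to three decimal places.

0.085

Disattenuated r = 0.229 / √(0.775 × 0.795) = 0.229 / 0.7849 = 0.2918.
Shared true-score variance = 0.2918² = 0.0851 ≈ 0.085.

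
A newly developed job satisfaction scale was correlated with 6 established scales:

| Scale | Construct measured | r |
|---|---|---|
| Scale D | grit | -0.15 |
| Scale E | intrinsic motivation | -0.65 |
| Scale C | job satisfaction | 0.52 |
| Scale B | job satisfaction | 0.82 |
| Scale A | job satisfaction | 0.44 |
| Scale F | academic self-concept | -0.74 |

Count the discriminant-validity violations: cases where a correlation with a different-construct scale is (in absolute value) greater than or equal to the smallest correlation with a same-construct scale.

2

Convergent (same construct = job satisfaction): Scale C, Scale B, Scale A.
Smallest convergent = 0.44. Discriminant |r|: 0.15, 0.65, 0.74; count ≥ 0.44 → 2.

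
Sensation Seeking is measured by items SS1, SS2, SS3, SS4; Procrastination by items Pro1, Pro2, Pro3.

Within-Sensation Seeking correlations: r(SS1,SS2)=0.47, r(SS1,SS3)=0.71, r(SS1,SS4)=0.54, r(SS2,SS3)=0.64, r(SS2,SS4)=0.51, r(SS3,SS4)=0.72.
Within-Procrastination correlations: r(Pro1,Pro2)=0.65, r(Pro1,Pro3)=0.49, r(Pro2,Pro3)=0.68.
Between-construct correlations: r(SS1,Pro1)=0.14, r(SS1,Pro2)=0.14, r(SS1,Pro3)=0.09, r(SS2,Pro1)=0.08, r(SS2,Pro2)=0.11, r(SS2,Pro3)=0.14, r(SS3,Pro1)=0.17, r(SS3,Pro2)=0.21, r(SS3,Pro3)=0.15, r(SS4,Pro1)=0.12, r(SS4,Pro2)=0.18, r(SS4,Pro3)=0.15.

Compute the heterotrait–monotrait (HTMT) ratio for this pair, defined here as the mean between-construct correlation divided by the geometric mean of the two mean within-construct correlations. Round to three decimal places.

0.232

Mean between = 1.68/12 = 0.1400.
Mean within-SS = 3.59/6 = 0.5983; mean within-Pro = 1.82/3 = 0.6067.
Geometric mean = √(0.5983 × 0.6067) = 0.6025.
HTMT = 0.1400 / 0.6025 = 0.232.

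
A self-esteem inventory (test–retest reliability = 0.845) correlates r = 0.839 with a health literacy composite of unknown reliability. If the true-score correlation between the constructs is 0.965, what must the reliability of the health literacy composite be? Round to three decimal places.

0.895

r_true = r_obs / √(r_xx · r_yy) ⇒ 0.965 = 0.839 / √(0.845 · r_yy).
√(0.845 · r_yy) = 0.839 / 0.965 = 0.8694; 0.845 · r_yy = 0.7559; r_yy = 0.7559 / 0.845 ≈ 0.895.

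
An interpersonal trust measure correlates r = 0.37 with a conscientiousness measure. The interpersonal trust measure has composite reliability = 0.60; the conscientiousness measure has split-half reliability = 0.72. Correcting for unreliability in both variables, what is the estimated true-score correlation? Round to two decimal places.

r_true = r_obs / √(r_xx · r_yy) = 0.37 / √(0.60 × 0.72) = 0.37 / √0.4320 = 0.37 / 0.6573 ≈ 0.56.

0.56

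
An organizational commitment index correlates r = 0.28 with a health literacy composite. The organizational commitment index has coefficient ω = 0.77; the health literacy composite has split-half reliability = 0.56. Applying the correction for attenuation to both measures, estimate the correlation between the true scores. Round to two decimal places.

0.43

r_true = r_obs / √(r_xx · r_yy) = 0.28 / √(0.77 × 0.56) = 0.28 / √0.4312 = 0.28 / 0.6567 ≈ 0.43.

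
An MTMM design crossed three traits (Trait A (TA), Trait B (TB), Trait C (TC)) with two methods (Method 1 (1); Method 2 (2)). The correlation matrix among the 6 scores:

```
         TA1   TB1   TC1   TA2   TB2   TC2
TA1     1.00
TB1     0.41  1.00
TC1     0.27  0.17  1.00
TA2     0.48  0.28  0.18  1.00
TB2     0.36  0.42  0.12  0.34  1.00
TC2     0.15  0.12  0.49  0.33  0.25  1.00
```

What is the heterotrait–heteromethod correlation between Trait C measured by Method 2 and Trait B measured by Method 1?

Different traits and methods: r(TC2, TB1) = 0.12.

0.12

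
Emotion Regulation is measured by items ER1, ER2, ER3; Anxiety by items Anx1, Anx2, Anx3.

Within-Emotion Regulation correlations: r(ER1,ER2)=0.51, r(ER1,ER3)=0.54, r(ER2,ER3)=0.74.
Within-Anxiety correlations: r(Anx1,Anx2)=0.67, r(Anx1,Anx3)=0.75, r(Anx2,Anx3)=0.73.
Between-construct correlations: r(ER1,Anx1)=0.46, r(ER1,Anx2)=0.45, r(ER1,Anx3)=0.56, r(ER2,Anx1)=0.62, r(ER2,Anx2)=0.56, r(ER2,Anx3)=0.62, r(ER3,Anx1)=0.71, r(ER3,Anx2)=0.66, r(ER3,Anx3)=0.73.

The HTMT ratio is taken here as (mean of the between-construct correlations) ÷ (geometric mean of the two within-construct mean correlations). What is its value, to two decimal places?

Mean heterotrait r = 5.37/9 = 0.5967.
Mean within-ER = 1.79/3 = 0.5967; mean within-Anx = 2.15/3 = 0.7167.
Geometric mean = √(0.5967 × 0.7167) = 0.6540.
HTMT = 0.5967 / 0.6540 = 0.91.

0.91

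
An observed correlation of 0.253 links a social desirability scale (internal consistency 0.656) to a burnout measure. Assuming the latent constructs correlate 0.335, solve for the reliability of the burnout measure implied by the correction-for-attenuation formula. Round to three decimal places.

0.869

r_true = r_obs / √(r_xx · r_yy) ⇒ 0.335 = 0.253 / √(0.656 · r_yy).
√(0.656 · r_yy) = 0.253 / 0.335 = 0.7552; 0.656 · r_yy = 0.5703; r_yy = 0.5703 / 0.656 ≈ 0.869.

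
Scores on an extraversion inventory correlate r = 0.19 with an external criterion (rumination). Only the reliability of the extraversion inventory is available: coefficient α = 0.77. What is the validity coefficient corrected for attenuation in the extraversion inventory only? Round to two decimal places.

Single correction: r_c = r_obs / √r_xx = 0.19 / √0.77 = 0.19 / 0.8775 ≈ 0.22.

0.22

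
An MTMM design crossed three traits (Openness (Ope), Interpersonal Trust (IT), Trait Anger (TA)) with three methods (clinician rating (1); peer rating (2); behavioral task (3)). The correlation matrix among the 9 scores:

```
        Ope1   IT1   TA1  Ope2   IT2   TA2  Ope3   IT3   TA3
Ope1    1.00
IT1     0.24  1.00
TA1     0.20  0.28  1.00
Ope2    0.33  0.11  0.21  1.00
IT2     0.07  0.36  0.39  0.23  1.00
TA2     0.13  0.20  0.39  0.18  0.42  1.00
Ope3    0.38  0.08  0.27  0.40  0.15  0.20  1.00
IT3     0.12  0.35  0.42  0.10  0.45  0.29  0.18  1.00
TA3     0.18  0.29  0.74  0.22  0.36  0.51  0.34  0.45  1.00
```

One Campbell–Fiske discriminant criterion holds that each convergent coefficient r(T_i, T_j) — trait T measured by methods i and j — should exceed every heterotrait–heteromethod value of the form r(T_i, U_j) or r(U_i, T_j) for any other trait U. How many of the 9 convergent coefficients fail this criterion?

Convergent coefficients and their comparison sets:
Ope (methods 1·2): 0.33 vs {0.07, 0.11, 0.13, 0.21} → pass.
Ope (methods 1·3): 0.38 vs {0.12, 0.08, 0.18, 0.27} → pass.
Ope (methods 2·3): 0.40 vs {0.10, 0.15, 0.22, 0.20} → pass.
IT (methods 1·2): 0.36 vs {0.11, 0.07, 0.20, 0.39} → fail.
IT (methods 1·3): 0.35 vs {0.08, 0.12, 0.29, 0.42} → fail.
IT (methods 2·3): 0.45 vs {0.15, 0.10, 0.36, 0.29} → pass.
TA (methods 1·2): 0.39 vs {0.21, 0.13, 0.39, 0.20} → fail.
TA (methods 1·3): 0.74 vs {0.27, 0.18, 0.42, 0.29} → pass.
TA (methods 2·3): 0.51 vs {0.20, 0.22, 0.29, 0.36} → pass.
3 of 9 fail.

3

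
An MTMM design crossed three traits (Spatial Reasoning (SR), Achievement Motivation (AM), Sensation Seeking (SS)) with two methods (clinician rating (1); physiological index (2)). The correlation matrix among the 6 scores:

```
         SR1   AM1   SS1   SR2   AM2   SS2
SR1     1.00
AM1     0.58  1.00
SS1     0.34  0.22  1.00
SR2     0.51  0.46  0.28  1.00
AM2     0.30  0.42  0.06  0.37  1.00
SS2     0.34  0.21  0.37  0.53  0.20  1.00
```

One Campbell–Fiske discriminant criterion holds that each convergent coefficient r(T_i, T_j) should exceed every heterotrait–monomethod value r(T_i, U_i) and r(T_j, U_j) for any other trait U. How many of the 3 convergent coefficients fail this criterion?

3

Checking each validity diagonal entry against its comparison values:
SR (methods 1·2): 0.51 vs {0.58, 0.37, 0.34, 0.53} → fail.
AM (methods 1·2): 0.42 vs {0.58, 0.37, 0.22, 0.20} → fail.
SS (methods 1·2): 0.37 vs {0.34, 0.53, 0.22, 0.20} → fail.
3 of 3 fail.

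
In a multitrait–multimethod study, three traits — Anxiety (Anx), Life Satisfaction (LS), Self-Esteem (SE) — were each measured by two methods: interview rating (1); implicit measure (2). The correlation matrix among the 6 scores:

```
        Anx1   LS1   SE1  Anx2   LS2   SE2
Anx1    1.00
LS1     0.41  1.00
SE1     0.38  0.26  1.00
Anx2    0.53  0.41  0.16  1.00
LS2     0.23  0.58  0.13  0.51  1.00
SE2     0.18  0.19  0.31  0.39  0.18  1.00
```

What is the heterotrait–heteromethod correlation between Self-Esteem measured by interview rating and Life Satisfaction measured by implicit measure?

Different traits and methods: r(SE1, LS2) = 0.13.

0.13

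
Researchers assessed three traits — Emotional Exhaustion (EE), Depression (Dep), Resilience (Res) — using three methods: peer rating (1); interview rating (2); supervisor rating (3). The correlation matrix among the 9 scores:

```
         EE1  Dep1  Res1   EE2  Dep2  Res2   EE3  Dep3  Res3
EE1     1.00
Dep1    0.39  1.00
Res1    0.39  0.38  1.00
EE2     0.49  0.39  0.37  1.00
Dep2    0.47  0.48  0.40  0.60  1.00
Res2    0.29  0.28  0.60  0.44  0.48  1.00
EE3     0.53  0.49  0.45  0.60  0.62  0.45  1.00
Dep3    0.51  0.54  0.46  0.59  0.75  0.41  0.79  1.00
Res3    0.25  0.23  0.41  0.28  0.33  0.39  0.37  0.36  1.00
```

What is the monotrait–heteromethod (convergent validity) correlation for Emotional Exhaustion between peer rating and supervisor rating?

0.53

Same trait (EE), different methods: r(EE1, EE3) = 0.53.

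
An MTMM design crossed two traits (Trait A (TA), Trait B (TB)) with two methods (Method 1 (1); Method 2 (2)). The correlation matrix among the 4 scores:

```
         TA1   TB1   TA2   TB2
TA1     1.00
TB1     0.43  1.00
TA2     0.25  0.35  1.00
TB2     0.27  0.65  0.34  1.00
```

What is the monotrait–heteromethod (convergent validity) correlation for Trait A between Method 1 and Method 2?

Same trait (TA), different methods: r(TA1, TA2) = 0.25.

0.25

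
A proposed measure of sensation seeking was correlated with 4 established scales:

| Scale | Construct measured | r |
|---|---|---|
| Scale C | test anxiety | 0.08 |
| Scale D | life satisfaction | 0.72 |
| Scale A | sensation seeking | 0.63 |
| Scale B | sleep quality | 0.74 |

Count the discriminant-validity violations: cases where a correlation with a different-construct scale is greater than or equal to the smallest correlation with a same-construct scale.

Convergent (same construct = sensation seeking): Scale A.
Smallest convergent = 0.63. Discriminant values: 0.08, 0.72, 0.74; count ≥ 0.63 → 2.

2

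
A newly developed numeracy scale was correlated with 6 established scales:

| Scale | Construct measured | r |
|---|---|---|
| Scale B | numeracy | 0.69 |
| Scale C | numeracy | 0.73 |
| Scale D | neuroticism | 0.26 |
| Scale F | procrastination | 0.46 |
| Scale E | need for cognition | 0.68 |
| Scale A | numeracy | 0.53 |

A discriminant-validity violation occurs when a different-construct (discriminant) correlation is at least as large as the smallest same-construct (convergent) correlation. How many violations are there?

1

Convergent (same construct = numeracy): Scale B, Scale C, Scale A.
Smallest convergent = 0.53. Discriminant values: 0.26, 0.46, 0.68; count ≥ 0.53 → 1.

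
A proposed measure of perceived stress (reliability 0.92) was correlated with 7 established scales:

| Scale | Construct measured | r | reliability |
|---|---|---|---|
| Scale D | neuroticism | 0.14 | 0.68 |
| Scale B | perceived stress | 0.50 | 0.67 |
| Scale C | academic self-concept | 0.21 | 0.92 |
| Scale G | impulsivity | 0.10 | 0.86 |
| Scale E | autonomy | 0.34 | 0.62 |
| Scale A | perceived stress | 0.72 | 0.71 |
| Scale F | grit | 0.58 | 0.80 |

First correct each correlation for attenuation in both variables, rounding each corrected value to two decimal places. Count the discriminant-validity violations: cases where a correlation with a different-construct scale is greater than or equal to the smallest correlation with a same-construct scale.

1

Disattenuated r (r / √(r_scale · r_new)):
  Scale D (disc): 0.14 / √(0.68·0.92) = 0.18
  Scale B (conv): 0.50 / √(0.67·0.92) = 0.64
  Scale C (disc): 0.21 / √(0.92·0.92) = 0.23
  Scale G (disc): 0.10 / √(0.86·0.92) = 0.11
  Scale E (disc): 0.34 / √(0.62·0.92) = 0.45
  Scale A (conv): 0.72 / √(0.71·0.92) = 0.89
  Scale F (disc): 0.58 / √(0.80·0.92) = 0.68
Smallest convergent = 0.64. Discriminant values: 0.18, 0.23, 0.11, 0.45, 0.68; count ≥ 0.64 → 1.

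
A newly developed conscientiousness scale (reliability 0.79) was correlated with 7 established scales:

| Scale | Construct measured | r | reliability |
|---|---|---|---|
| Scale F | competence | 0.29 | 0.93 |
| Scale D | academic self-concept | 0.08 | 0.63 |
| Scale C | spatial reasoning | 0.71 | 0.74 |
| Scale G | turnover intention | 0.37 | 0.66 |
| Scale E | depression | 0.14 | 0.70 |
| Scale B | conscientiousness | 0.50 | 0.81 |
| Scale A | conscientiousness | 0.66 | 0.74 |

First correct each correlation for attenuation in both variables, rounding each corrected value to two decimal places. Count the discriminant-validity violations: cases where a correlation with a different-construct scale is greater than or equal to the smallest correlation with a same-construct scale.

1

Disattenuated r (r / √(r_scale · r_new)):
  Scale F (disc): 0.29 / √(0.93·0.79) = 0.34
  Scale D (disc): 0.08 / √(0.63·0.79) = 0.11
  Scale C (disc): 0.71 / √(0.74·0.79) = 0.93
  Scale G (disc): 0.37 / √(0.66·0.79) = 0.51
  Scale E (disc): 0.14 / √(0.70·0.79) = 0.19
  Scale B (conv): 0.50 / √(0.81·0.79) = 0.63
  Scale A (conv): 0.66 / √(0.74·0.79) = 0.86
Smallest convergent = 0.63. Discriminant values: 0.34, 0.11, 0.93, 0.51, 0.19; count ≥ 0.63 → 1.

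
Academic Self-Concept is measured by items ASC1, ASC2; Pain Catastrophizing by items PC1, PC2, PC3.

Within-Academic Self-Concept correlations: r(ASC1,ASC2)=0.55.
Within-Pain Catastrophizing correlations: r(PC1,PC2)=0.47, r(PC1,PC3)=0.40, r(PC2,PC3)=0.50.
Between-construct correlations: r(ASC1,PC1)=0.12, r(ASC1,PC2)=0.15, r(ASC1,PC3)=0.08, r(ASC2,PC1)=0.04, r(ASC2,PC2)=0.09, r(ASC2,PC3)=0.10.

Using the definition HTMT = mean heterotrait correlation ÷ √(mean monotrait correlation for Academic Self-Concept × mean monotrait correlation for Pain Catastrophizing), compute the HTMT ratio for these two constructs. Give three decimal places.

0.193

Mean heterotrait r = 0.58/6 = 0.0967.
Mean within-ASC = 0.55/1 = 0.5500; mean within-PC = 1.37/3 = 0.4567.
Geometric mean = √(0.5500 × 0.4567) = 0.5012.
HTMT = 0.0967 / 0.5012 = 0.193.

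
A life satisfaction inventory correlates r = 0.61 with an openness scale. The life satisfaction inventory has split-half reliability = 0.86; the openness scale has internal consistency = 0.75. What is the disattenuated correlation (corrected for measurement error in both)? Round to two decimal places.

r_true = r_obs / √(r_xx · r_yy) = 0.61 / √(0.86 × 0.75) = 0.61 / √0.6450 = 0.61 / 0.8031 ≈ 0.76.

0.76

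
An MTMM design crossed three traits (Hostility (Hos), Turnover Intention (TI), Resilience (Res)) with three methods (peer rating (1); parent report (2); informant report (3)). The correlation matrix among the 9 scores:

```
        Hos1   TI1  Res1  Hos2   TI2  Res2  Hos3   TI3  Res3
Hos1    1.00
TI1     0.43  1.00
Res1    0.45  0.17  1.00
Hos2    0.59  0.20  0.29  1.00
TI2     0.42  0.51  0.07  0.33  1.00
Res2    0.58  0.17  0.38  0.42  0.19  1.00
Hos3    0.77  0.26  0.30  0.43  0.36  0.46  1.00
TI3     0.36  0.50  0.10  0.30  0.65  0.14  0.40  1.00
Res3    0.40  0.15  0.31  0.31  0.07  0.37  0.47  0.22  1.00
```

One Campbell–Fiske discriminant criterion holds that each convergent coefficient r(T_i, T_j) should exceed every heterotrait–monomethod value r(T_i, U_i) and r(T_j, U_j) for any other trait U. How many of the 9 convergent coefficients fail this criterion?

Convergent coefficients and their comparison sets:
Hos (methods 1·2): 0.59 vs {0.43, 0.33, 0.45, 0.42} → pass.
Hos (methods 1·3): 0.77 vs {0.43, 0.40, 0.45, 0.47} → pass.
Hos (methods 2·3): 0.43 vs {0.33, 0.40, 0.42, 0.47} → fail.
TI (methods 1·2): 0.51 vs {0.43, 0.33, 0.17, 0.19} → pass.
TI (methods 1·3): 0.50 vs {0.43, 0.40, 0.17, 0.22} → pass.
TI (methods 2·3): 0.65 vs {0.33, 0.40, 0.19, 0.22} → pass.
Res (methods 1·2): 0.38 vs {0.45, 0.42, 0.17, 0.19} → fail.
Res (methods 1·3): 0.31 vs {0.45, 0.47, 0.17, 0.22} → fail.
Res (methods 2·3): 0.37 vs {0.42, 0.47, 0.19, 0.22} → fail.
4 of 9 fail.

4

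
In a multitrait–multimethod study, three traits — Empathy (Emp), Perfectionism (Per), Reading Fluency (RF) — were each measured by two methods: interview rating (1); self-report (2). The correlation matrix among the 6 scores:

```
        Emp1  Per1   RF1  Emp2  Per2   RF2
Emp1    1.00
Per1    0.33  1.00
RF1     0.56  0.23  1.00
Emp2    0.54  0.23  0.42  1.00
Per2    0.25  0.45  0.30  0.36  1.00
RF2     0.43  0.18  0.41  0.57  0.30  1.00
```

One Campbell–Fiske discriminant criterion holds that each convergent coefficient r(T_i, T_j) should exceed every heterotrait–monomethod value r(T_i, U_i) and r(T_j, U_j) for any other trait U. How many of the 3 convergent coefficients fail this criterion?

Each convergent coefficient versus the relevant comparison correlations:
Emp (methods 1·2): 0.54 vs {0.33, 0.36, 0.56, 0.57} → fail.
Per (methods 1·2): 0.45 vs {0.33, 0.36, 0.23, 0.30} → pass.
RF (methods 1·2): 0.41 vs {0.56, 0.57, 0.23, 0.30} → fail.
2 of 3 fail.

2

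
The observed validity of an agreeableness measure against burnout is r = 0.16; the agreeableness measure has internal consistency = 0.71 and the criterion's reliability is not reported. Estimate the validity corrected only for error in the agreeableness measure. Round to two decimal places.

0.19

Single correction: r_c = r_obs / √r_xx = 0.16 / √0.71 = 0.16 / 0.8426 ≈ 0.19.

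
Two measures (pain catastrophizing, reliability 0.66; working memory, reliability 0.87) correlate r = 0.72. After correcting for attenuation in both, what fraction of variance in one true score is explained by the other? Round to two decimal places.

0.90

Disattenuated r = 0.72 / √(0.66 × 0.87) = 0.72 / 0.7578 = 0.9501.
Shared true-score variance = 0.9501² = 0.9027 ≈ 0.90.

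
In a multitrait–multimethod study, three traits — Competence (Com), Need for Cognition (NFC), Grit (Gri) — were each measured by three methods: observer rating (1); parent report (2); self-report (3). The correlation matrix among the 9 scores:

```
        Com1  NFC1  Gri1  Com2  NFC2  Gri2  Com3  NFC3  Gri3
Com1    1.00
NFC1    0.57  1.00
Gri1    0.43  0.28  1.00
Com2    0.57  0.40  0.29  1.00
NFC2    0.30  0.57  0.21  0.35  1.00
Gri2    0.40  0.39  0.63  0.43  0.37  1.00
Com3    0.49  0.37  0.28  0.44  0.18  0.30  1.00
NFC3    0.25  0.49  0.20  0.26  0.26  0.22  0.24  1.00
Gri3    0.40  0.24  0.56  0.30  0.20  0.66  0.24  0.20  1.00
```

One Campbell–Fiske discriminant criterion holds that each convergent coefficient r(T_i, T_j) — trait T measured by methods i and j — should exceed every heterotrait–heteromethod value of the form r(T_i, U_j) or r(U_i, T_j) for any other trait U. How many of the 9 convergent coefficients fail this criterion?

Convergent coefficients and their comparison sets:
Com (methods 1·2): 0.57 vs {0.30, 0.40, 0.40, 0.29} → pass.
Com (methods 1·3): 0.49 vs {0.25, 0.37, 0.40, 0.28} → pass.
Com (methods 2·3): 0.44 vs {0.26, 0.18, 0.30, 0.30} → pass.
NFC (methods 1·2): 0.57 vs {0.40, 0.30, 0.39, 0.21} → pass.
NFC (methods 1·3): 0.49 vs {0.37, 0.25, 0.24, 0.20} → pass.
NFC (methods 2·3): 0.26 vs {0.18, 0.26, 0.20, 0.22} → fail.
Gri (methods 1·2): 0.63 vs {0.29, 0.40, 0.21, 0.39} → pass.
Gri (methods 1·3): 0.56 vs {0.28, 0.40, 0.20, 0.24} → pass.
Gri (methods 2·3): 0.66 vs {0.30, 0.30, 0.22, 0.20} → pass.
1 of 9 fail.

1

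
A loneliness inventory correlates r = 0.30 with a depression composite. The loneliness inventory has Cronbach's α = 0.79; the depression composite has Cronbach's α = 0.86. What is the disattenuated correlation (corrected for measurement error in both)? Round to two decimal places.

0.36

r_true = r_obs / √(r_xx · r_yy) = 0.30 / √(0.79 × 0.86) = 0.30 / √0.6794 = 0.30 / 0.8243 ≈ 0.36.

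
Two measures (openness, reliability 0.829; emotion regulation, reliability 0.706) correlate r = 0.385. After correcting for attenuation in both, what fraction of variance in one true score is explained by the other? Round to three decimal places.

Disattenuated r = 0.385 / √(0.829 × 0.706) = 0.385 / 0.7650 = 0.5033.
Shared true-score variance = 0.5033² = 0.2533 ≈ 0.253.

0.253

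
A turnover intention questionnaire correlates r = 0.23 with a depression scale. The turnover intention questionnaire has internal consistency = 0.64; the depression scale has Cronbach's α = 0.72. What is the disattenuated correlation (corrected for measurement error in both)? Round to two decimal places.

0.34

r_true = r_obs / √(r_xx · r_yy) = 0.23 / √(0.64 × 0.72) = 0.23 / √0.4608 = 0.23 / 0.6788 ≈ 0.34.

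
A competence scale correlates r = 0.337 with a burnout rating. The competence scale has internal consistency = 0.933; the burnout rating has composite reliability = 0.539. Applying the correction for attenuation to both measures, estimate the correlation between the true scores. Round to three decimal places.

0.475

r_true = r_obs / √(r_xx · r_yy) = 0.337 / √(0.933 × 0.539) = 0.337 / √0.502887 = 0.337 / 0.7091 ≈ 0.475.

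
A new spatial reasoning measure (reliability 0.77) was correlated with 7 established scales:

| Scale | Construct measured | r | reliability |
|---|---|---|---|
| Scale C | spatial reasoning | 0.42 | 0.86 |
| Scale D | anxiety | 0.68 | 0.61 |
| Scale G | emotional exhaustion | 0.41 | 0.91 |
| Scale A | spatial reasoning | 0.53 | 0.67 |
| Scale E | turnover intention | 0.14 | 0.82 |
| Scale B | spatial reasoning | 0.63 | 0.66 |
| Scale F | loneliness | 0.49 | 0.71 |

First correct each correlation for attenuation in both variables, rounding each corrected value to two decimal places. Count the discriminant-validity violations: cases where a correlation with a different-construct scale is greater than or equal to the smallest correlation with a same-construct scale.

2

Disattenuated r (r / √(r_scale · r_new)):
  Scale C (conv): 0.42 / √(0.86·0.77) = 0.52
  Scale D (disc): 0.68 / √(0.61·0.77) = 0.99
  Scale G (disc): 0.41 / √(0.91·0.77) = 0.49
  Scale A (conv): 0.53 / √(0.67·0.77) = 0.74
  Scale E (disc): 0.14 / √(0.82·0.77) = 0.18
  Scale B (conv): 0.63 / √(0.66·0.77) = 0.88
  Scale F (disc): 0.49 / √(0.71·0.77) = 0.66
Smallest convergent = 0.52. Discriminant values: 0.99, 0.49, 0.18, 0.66; count ≥ 0.52 → 2.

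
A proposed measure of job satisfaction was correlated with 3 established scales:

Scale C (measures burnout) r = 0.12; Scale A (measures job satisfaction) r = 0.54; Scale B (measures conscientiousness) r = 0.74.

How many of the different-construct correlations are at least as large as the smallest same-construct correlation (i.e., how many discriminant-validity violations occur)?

Convergent (same construct = job satisfaction): Scale A.
Smallest convergent = 0.54. Discriminant values: 0.12, 0.74; count ≥ 0.54 → 1.

1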